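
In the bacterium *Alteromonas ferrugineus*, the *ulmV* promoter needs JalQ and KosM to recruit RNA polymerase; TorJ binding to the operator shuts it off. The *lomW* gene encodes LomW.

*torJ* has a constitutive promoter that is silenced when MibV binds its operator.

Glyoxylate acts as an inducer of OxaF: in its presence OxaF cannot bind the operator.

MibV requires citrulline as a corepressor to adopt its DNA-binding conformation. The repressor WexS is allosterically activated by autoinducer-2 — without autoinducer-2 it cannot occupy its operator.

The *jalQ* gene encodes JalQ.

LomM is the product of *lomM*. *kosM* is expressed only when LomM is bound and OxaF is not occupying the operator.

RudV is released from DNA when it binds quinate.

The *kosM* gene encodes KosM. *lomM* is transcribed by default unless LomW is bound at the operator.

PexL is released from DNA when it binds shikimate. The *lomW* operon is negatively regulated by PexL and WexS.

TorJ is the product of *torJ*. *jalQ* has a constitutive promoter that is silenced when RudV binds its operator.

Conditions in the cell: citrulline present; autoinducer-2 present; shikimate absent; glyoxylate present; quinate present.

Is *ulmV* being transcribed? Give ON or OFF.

Quinate is present, so RudV is inactive.
With no repressor bound, *jalQ* is transcribed.
So JalQ is produced and active.
Citrulline is present, so MibV is active.
With repressor MibV bound, *torJ* is not transcribed.
So TorJ is not produced.
Glyoxylate is present, so OxaF is inactive.
Shikimate is absent, so PexL is active.
Autoinducer-2 is present, so WexS is active.
With repressor PexL bound, *lomW* is not transcribed.
So LomW is not produced.
With no repressor bound, *lomM* is transcribed.
So LomM is produced and active.
No repressor is bound and LomM is active, so *kosM* is transcribed.
So KosM is produced and active.
No repressor is bound and JalQ and KosM are active, so *ulmV* is transcribed.

ON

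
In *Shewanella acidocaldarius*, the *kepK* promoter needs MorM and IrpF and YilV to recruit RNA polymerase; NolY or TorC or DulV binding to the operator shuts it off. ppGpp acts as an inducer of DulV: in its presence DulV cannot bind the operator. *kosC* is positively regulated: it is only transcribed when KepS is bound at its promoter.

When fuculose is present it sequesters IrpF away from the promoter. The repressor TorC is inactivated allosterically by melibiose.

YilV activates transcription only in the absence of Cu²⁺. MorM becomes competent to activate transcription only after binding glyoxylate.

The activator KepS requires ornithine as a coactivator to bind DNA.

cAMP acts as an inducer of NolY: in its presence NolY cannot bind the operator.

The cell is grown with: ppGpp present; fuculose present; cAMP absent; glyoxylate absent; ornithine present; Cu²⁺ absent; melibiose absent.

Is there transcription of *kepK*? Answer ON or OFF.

OFF

Glyoxylate is absent, so MorM is inactive.
cAMP is absent, so NolY is active.
Melibiose is absent, so TorC is active.
ppGpp is present, so DulV is inactive.
Fuculose is present, so IrpF is inactive.
Cu²⁺ is absent, so YilV is active.
With repressor NolY bound, *kepK* is not transcribed.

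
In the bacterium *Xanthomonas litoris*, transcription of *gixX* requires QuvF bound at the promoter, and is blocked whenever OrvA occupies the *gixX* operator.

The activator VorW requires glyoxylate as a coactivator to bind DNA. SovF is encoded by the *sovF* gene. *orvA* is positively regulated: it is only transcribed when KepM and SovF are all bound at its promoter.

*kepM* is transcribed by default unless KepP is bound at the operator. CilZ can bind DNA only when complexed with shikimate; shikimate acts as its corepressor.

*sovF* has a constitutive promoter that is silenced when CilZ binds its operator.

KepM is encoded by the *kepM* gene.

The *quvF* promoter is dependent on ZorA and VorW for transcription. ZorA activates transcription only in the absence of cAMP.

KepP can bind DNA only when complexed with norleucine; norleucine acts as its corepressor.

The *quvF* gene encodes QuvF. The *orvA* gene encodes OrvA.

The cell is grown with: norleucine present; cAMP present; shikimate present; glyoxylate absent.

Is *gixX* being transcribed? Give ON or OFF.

OFF

cAMP is present, so ZorA is inactive.
Glyoxylate is absent, so VorW is inactive.
Required activator ZorA is absent, so *quvF* is not transcribed.
So QuvF is not produced.
Norleucine is present, so KepP is active.
With repressor KepP bound, *kepM* is not transcribed.
So KepM is not produced.
Shikimate is present, so CilZ is active.
With repressor CilZ bound, *sovF* is not transcribed.
So SovF is not produced.
Required activator KepM is absent, so *orvA* is not transcribed.
So OrvA is not produced.
Required activator QuvF is absent, so *gixX* is not transcribed.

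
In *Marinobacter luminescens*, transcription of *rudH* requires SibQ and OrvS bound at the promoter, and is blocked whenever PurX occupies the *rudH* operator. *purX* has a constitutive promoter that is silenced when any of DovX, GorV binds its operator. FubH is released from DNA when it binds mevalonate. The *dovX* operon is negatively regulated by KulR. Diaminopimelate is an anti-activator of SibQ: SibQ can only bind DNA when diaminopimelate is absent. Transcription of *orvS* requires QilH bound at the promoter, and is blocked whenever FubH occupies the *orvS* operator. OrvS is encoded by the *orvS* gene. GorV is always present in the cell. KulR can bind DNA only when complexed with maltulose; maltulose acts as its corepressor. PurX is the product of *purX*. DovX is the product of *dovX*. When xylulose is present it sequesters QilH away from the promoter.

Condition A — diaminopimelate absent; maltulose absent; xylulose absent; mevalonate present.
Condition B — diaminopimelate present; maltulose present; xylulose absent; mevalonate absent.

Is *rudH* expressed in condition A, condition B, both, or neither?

Condition A:
Diaminopimelate is absent, so SibQ is active.
Maltulose is absent, so KulR is inactive.
With no repressor bound, *dovX* is transcribed.
So DovX is produced and active.
GorV is produced constitutively and is active.
With repressor DovX bound, *purX* is not transcribed.
So PurX is not produced.
Xylulose is absent, so QilH is active.
Mevalonate is present, so FubH is inactive.
No repressor is bound and QilH is active, so *orvS* is transcribed.
So OrvS is produced and active.
No repressor is bound and SibQ and OrvS are active, so *rudH* is transcribed.
→ *rudH* is ON in A.
Condition B:
Diaminopimelate is present, so SibQ is inactive.
Maltulose is present, so KulR is active.
With repressor KulR bound, *dovX* is not transcribed.
So DovX is not produced.
GorV is produced constitutively and is active.
With repressor GorV bound, *purX* is not transcribed.
So PurX is not produced.
Xylulose is absent, so QilH is active.
Mevalonate is absent, so FubH is active.
With repressor FubH bound, *orvS* is not transcribed.
So OrvS is not produced.
Required activator SibQ is absent, so *rudH* is not transcribed.
→ *rudH* is OFF in B.

A only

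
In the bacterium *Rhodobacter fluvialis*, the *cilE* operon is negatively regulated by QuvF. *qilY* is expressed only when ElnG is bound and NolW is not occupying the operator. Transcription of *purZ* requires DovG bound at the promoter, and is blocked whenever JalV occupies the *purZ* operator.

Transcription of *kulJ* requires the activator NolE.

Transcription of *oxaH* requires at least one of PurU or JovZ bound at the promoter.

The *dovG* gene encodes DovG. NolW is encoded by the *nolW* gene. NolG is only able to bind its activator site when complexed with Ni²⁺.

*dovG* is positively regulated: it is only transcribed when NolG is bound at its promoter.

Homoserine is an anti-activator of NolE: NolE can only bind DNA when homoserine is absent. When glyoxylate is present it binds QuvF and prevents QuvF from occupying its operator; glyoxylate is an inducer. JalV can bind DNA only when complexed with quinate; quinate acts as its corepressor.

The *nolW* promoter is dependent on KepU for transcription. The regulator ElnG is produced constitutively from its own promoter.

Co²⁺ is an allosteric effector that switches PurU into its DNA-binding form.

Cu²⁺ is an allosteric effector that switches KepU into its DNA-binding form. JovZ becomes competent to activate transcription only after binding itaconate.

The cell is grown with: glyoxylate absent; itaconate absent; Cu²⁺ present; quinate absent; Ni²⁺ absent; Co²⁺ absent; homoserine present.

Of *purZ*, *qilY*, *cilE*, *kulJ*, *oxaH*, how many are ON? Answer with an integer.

0

Quinate is absent, so JalV is inactive.
Ni²⁺ is absent, so NolG is inactive.
Required activator NolG is absent, so *dovG* is not transcribed.
So DovG is not produced.
Required activator DovG is absent, so *purZ* is not transcribed.
→ *purZ* is OFF.
ElnG is produced constitutively and is active.
Cu²⁺ is present, so KepU is active.
No repressor is bound and KepU is active, so *nolW* is transcribed.
So NolW is produced and active.
With repressor NolW bound, *qilY* is not transcribed.
→ *qilY* is OFF.
Glyoxylate is absent, so QuvF is active.
With repressor QuvF bound, *cilE* is not transcribed.
→ *cilE* is OFF.
Homoserine is present, so NolE is inactive.
Required activator NolE is absent, so *kulJ* is not transcribed.
→ *kulJ* is OFF.
Co²⁺ is absent, so PurU is inactive.
Itaconate is absent, so JovZ is inactive.
No activator is available at the *oxaH* promoter, so *oxaH* is not transcribed.
→ *oxaH* is OFF.
0 of the 5 genes are transcribed.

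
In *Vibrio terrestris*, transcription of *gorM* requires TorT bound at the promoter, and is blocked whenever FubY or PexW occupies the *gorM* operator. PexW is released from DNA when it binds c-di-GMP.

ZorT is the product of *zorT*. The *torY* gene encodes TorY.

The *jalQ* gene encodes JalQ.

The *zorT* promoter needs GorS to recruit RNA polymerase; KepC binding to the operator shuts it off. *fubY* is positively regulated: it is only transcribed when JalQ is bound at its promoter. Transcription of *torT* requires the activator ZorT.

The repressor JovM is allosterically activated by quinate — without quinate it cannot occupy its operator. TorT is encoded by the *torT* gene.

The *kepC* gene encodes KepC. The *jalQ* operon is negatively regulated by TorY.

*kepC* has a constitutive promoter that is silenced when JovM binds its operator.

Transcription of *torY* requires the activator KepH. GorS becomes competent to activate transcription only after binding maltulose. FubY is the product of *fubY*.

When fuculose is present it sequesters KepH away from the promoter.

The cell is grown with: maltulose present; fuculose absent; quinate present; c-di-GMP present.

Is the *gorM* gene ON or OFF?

Maltulose is present, so GorS is active.
Quinate is present, so JovM is active.
With repressor JovM bound, *kepC* is not transcribed.
So KepC is not produced.
No repressor is bound and GorS is active, so *zorT* is transcribed.
So ZorT is produced and active.
No repressor is bound and ZorT is active, so *torT* is transcribed.
So TorT is produced and active.
Fuculose is absent, so KepH is active.
No repressor is bound and KepH is active, so *torY* is transcribed.
So TorY is produced and active.
With repressor TorY bound, *jalQ* is not transcribed.
So JalQ is not produced.
Required activator JalQ is absent, so *fubY* is not transcribed.
So FubY is not produced.
c-di-GMP is present, so PexW is inactive.
No repressor is bound and TorT is active, so *gorM* is transcribed.

ON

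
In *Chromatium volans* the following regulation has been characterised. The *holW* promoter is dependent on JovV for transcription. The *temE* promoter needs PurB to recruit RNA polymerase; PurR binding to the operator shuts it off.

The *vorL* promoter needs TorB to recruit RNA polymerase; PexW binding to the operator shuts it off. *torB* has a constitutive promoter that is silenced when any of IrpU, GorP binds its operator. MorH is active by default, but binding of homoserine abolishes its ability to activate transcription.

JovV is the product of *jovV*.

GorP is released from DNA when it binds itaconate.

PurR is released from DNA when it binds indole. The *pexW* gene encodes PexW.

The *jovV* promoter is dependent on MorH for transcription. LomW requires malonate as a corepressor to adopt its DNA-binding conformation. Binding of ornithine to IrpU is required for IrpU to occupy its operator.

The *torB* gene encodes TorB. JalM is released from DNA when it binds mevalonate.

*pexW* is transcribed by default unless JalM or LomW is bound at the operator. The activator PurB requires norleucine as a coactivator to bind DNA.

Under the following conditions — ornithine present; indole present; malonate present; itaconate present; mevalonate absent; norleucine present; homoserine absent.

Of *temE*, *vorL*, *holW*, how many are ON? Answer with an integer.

Indole is present, so PurR is inactive.
Norleucine is present, so PurB is active.
No repressor is bound and PurB is active, so *temE* is transcribed.
→ *temE* is ON.
Mevalonate is absent, so JalM is active.
Malonate is present, so LomW is active.
With repressor JalM bound, *pexW* is not transcribed.
So PexW is not produced.
Ornithine is present, so IrpU is active.
Itaconate is present, so GorP is inactive.
With repressor IrpU bound, *torB* is not transcribed.
So TorB is not produced.
Required activator TorB is absent, so *vorL* is not transcribed.
→ *vorL* is OFF.
Homoserine is absent, so MorH is active.
No repressor is bound and MorH is active, so *jovV* is transcribed.
So JovV is produced and active.
No repressor is bound and JovV is active, so *holW* is transcribed.
→ *holW* is ON.
2 of the 3 genes are transcribed.

2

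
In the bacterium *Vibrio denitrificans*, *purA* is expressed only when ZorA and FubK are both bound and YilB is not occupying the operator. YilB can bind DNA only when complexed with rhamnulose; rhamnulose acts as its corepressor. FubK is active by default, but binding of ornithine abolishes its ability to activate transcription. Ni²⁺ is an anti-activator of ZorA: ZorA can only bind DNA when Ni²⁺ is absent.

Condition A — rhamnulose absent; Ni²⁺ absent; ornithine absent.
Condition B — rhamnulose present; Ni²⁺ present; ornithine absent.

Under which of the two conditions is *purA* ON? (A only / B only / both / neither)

A only

Condition A:
Rhamnulose is absent, so YilB is inactive.
Ni²⁺ is absent, so ZorA is active.
Ornithine is absent, so FubK is active.
No repressor is bound and ZorA and FubK are active, so *purA* is transcribed.
→ *purA* is ON in A.
Condition B:
Rhamnulose is present, so YilB is active.
Ni²⁺ is present, so ZorA is inactive.
Ornithine is absent, so FubK is active.
With repressor YilB bound, *purA* is not transcribed.
→ *purA* is OFF in B.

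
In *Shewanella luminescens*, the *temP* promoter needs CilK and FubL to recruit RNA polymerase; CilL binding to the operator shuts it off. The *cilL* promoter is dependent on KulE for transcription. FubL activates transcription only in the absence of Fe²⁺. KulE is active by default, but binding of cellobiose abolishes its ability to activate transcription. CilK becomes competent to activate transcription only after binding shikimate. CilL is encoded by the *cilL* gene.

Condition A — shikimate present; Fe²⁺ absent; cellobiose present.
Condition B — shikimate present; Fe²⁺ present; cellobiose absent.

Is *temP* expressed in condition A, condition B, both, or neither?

Condition A:
Shikimate is present, so CilK is active.
Fe²⁺ is absent, so FubL is active.
Cellobiose is present, so KulE is inactive.
Required activator KulE is absent, so *cilL* is not transcribed.
So CilL is not produced.
No repressor is bound and CilK and FubL are active, so *temP* is transcribed.
→ *temP* is ON in A.
Condition B:
Shikimate is present, so CilK is active.
Fe²⁺ is present, so FubL is inactive.
Cellobiose is absent, so KulE is active.
No repressor is bound and KulE is active, so *cilL* is transcribed.
So CilL is produced and active.
With repressor CilL bound, *temP* is not transcribed.
→ *temP* is OFF in B.

A only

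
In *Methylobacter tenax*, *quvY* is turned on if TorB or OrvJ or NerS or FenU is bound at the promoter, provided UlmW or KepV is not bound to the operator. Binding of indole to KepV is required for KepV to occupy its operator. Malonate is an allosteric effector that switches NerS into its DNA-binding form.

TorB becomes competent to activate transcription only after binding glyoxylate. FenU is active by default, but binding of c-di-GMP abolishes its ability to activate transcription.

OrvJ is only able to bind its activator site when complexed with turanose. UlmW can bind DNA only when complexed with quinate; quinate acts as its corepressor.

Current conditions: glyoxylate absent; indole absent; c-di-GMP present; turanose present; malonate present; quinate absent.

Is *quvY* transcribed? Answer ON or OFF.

Glyoxylate is absent, so TorB is inactive.
Turanose is present, so OrvJ is active.
Quinate is absent, so UlmW is inactive.
Malonate is present, so NerS is active.
c-di-GMP is present, so FenU is inactive.
Indole is absent, so KepV is inactive.
Activator OrvJ is present, so *quvY* is transcribed.

ON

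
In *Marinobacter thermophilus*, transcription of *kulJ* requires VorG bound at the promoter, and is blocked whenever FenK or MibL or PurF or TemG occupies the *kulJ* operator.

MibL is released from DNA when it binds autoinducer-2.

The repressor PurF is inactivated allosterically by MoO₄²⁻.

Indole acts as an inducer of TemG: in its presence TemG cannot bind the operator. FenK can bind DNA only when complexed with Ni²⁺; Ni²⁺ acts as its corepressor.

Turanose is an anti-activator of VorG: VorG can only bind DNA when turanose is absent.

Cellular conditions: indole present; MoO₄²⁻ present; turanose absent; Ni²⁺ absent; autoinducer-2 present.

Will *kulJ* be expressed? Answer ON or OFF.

ON

Ni²⁺ is absent, so FenK is inactive.
Autoinducer-2 is present, so MibL is inactive.
MoO₄²⁻ is present, so PurF is inactive.
Turanose is absent, so VorG is active.
Indole is present, so TemG is inactive.
No repressor is bound and VorG is active, so *kulJ* is transcribed.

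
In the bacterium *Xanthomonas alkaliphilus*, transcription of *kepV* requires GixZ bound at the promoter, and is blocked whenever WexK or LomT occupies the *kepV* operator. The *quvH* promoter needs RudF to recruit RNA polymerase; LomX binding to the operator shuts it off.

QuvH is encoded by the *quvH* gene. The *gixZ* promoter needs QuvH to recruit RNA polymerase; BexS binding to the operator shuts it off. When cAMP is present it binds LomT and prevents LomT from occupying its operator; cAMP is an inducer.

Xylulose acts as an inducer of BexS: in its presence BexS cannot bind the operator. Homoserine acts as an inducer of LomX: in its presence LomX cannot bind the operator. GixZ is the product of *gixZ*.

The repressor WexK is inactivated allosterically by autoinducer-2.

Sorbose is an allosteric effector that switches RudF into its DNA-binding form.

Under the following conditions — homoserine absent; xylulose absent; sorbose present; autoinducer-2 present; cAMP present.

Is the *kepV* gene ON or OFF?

Autoinducer-2 is present, so WexK is inactive.
cAMP is present, so LomT is inactive.
Sorbose is present, so RudF is active.
Homoserine is absent, so LomX is active.
With repressor LomX bound, *quvH* is not transcribed.
So QuvH is not produced.
Xylulose is absent, so BexS is active.
With repressor BexS bound, *gixZ* is not transcribed.
So GixZ is not produced.
Required activator GixZ is absent, so *kepV* is not transcribed.

OFF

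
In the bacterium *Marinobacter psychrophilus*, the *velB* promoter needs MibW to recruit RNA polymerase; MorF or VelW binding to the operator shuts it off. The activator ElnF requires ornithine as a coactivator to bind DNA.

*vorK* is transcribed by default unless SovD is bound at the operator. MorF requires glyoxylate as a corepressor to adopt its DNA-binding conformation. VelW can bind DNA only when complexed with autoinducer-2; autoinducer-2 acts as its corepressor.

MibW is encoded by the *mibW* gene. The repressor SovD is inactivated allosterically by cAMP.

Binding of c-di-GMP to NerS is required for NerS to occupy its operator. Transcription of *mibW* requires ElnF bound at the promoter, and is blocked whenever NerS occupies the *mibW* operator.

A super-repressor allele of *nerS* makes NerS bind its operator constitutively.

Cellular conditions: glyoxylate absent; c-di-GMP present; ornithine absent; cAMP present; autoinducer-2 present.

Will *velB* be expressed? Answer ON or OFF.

Glyoxylate is absent, so MorF is inactive.
Autoinducer-2 is present, so VelW is active.
Ornithine is absent, so ElnF is inactive.
NerS is constitutively active in this strain.
With repressor NerS bound, *mibW* is not transcribed.
So MibW is not produced.
With repressor VelW bound, *velB* is not transcribed.

OFF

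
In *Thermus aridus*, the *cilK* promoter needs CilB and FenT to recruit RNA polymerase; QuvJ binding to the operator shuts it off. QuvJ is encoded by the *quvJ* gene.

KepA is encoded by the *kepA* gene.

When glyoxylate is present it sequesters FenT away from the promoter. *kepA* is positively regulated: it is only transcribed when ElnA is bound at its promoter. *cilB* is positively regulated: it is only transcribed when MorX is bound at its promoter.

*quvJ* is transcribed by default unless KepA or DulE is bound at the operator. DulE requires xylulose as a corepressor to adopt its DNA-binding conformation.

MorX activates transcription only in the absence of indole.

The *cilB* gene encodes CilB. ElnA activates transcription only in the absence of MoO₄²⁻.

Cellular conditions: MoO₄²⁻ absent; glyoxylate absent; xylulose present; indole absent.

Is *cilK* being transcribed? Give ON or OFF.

Indole is absent, so MorX is active.
No repressor is bound and MorX is active, so *cilB* is transcribed.
So CilB is produced and active.
MoO₄²⁻ is absent, so ElnA is active.
No repressor is bound and ElnA is active, so *kepA* is transcribed.
So KepA is produced and active.
Xylulose is present, so DulE is active.
With repressor KepA bound, *quvJ* is not transcribed.
So QuvJ is not produced.
Glyoxylate is absent, so FenT is active.
No repressor is bound and CilB and FenT are active, so *cilK* is transcribed.

ON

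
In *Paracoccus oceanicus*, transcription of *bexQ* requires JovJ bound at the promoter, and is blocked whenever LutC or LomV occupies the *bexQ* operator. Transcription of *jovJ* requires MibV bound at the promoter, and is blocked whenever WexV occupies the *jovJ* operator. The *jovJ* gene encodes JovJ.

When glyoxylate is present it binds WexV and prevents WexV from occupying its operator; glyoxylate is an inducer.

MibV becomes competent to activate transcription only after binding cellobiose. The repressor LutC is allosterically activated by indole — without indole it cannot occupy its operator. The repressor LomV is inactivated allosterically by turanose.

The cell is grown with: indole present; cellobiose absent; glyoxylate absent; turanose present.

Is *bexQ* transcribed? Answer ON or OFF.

Indole is present, so LutC is active.
Turanose is present, so LomV is inactive.
Glyoxylate is absent, so WexV is active.
Cellobiose is absent, so MibV is inactive.
With repressor WexV bound, *jovJ* is not transcribed.
So JovJ is not produced.
With repressor LutC bound, *bexQ* is not transcribed.

OFF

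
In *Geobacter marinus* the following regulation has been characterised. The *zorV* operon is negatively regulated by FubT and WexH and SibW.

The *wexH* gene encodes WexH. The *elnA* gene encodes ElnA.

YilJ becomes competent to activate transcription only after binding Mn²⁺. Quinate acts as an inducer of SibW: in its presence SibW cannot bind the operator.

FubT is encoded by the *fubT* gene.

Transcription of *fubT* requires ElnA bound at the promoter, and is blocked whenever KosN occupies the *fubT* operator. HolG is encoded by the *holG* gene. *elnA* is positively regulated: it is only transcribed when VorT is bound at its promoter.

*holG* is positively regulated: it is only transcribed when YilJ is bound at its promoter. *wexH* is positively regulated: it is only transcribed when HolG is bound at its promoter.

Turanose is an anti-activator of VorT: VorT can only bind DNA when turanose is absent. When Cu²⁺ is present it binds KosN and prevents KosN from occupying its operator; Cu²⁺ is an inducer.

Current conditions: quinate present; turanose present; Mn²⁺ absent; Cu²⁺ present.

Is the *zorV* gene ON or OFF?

ON

Cu²⁺ is present, so KosN is inactive.
Turanose is present, so VorT is inactive.
Required activator VorT is absent, so *elnA* is not transcribed.
So ElnA is not produced.
Required activator ElnA is absent, so *fubT* is not transcribed.
So FubT is not produced.
Mn²⁺ is absent, so YilJ is inactive.
Required activator YilJ is absent, so *holG* is not transcribed.
So HolG is not produced.
Required activator HolG is absent, so *wexH* is not transcribed.
So WexH is not produced.
Quinate is present, so SibW is inactive.
With no repressor bound, *zorV* is transcribed.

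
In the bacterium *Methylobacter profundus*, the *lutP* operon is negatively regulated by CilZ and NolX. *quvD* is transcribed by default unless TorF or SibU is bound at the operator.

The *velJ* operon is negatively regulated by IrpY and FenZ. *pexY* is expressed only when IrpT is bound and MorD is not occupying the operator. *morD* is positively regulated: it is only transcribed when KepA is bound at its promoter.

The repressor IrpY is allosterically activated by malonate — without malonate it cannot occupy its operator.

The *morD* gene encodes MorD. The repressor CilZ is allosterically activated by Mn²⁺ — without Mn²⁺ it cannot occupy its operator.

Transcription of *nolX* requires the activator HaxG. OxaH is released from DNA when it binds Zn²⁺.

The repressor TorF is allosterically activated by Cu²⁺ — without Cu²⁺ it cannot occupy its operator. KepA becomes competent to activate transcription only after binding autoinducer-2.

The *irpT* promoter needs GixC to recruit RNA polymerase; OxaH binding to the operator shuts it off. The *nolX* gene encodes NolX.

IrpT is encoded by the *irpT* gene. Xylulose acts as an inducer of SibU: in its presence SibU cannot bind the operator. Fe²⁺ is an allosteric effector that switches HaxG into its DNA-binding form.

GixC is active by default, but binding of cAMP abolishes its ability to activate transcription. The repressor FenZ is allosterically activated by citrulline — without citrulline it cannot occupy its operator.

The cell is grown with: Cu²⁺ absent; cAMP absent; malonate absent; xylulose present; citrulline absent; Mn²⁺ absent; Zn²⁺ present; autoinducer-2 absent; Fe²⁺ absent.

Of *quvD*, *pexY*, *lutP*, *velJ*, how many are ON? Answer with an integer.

Cu²⁺ is absent, so TorF is inactive.
Xylulose is present, so SibU is inactive.
With no repressor bound, *quvD* is transcribed.
→ *quvD* is ON.
cAMP is absent, so GixC is active.
Zn²⁺ is present, so OxaH is inactive.
No repressor is bound and GixC is active, so *irpT* is transcribed.
So IrpT is produced and active.
Autoinducer-2 is absent, so KepA is inactive.
Required activator KepA is absent, so *morD* is not transcribed.
So MorD is not produced.
No repressor is bound and IrpT is active, so *pexY* is transcribed.
→ *pexY* is ON.
Mn²⁺ is absent, so CilZ is inactive.
Fe²⁺ is absent, so HaxG is inactive.
Required activator HaxG is absent, so *nolX* is not transcribed.
So NolX is not produced.
With no repressor bound, *lutP* is transcribed.
→ *lutP* is ON.
Malonate is absent, so IrpY is inactive.
Citrulline is absent, so FenZ is inactive.
With no repressor bound, *velJ* is transcribed.
→ *velJ* is ON.
4 of the 4 genes are transcribed.

4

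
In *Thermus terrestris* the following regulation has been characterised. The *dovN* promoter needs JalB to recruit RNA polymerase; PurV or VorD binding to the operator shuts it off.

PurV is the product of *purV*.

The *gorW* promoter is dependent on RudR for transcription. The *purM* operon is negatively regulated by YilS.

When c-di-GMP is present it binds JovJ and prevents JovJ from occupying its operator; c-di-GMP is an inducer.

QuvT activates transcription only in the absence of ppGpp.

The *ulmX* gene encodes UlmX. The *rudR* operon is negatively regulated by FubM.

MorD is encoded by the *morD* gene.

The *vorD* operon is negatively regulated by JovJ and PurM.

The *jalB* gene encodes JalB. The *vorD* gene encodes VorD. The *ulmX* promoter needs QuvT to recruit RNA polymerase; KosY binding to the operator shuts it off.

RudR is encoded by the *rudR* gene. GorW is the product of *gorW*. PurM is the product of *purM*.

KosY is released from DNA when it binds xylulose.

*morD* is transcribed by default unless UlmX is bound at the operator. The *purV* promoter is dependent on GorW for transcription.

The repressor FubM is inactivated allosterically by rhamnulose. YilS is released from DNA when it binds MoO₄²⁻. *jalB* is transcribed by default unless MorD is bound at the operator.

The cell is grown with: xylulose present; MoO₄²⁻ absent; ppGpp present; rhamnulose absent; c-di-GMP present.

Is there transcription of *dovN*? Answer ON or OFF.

OFF

ppGpp is present, so QuvT is inactive.
Xylulose is present, so KosY is inactive.
Required activator QuvT is absent, so *ulmX* is not transcribed.
So UlmX is not produced.
With no repressor bound, *morD* is transcribed.
So MorD is produced and active.
With repressor MorD bound, *jalB* is not transcribed.
So JalB is not produced.
Rhamnulose is absent, so FubM is active.
With repressor FubM bound, *rudR* is not transcribed.
So RudR is not produced.
Required activator RudR is absent, so *gorW* is not transcribed.
So GorW is not produced.
Required activator GorW is absent, so *purV* is not transcribed.
So PurV is not produced.
c-di-GMP is present, so JovJ is inactive.
MoO₄²⁻ is absent, so YilS is active.
With repressor YilS bound, *purM* is not transcribed.
So PurM is not produced.
With no repressor bound, *vorD* is transcribed.
So VorD is produced and active.
With repressor VorD bound, *dovN* is not transcribed.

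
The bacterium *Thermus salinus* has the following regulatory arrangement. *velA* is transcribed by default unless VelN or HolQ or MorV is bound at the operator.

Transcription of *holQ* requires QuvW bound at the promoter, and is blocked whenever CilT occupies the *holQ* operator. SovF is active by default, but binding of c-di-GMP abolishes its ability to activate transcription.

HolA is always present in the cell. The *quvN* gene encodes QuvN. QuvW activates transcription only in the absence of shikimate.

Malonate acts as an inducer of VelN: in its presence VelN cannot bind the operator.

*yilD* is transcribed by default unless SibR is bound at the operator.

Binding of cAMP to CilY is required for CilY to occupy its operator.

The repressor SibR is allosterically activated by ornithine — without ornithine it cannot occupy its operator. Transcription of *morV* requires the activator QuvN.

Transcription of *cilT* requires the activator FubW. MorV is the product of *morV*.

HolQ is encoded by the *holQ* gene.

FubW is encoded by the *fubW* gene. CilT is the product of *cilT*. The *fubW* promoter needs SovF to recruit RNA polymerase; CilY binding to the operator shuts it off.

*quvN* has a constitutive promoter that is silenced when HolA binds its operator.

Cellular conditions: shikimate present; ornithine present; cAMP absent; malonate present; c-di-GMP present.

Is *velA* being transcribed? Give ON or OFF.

Malonate is present, so VelN is inactive.
Shikimate is present, so QuvW is inactive.
cAMP is absent, so CilY is inactive.
c-di-GMP is present, so SovF is inactive.
Required activator SovF is absent, so *fubW* is not transcribed.
So FubW is not produced.
Required activator FubW is absent, so *cilT* is not transcribed.
So CilT is not produced.
Required activator QuvW is absent, so *holQ* is not transcribed.
So HolQ is not produced.
HolA is produced constitutively and is active.
With repressor HolA bound, *quvN* is not transcribed.
So QuvN is not produced.
Required activator QuvN is absent, so *morV* is not transcribed.
So MorV is not produced.
With no repressor bound, *velA* is transcribed.

ON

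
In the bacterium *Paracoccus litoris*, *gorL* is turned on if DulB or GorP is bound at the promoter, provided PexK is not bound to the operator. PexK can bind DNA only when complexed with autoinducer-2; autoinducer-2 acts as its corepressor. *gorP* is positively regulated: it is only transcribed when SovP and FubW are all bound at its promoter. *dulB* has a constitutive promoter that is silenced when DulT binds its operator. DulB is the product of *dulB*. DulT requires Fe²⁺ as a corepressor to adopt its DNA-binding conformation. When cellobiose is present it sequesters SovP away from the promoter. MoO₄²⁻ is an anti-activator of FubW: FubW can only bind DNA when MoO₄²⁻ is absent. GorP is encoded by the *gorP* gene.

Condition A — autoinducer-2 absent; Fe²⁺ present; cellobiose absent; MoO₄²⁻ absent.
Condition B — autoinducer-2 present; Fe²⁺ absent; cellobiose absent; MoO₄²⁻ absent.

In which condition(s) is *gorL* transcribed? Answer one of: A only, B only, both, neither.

Condition A:
Autoinducer-2 is absent, so PexK is inactive.
Fe²⁺ is present, so DulT is active.
With repressor DulT bound, *dulB* is not transcribed.
So DulB is not produced.
Cellobiose is absent, so SovP is active.
MoO₄²⁻ is absent, so FubW is active.
No repressor is bound and SovP and FubW are active, so *gorP* is transcribed.
So GorP is produced and active.
Activator GorP is present, so *gorL* is transcribed.
→ *gorL* is ON in A.
Condition B:
Autoinducer-2 is present, so PexK is active.
Fe²⁺ is absent, so DulT is inactive.
With no repressor bound, *dulB* is transcribed.
So DulB is produced and active.
Cellobiose is absent, so SovP is active.
MoO₄²⁻ is absent, so FubW is active.
No repressor is bound and SovP and FubW are active, so *gorP* is transcribed.
So GorP is produced and active.
With repressor PexK bound, *gorL* is not transcribed.
→ *gorL* is OFF in B.

A only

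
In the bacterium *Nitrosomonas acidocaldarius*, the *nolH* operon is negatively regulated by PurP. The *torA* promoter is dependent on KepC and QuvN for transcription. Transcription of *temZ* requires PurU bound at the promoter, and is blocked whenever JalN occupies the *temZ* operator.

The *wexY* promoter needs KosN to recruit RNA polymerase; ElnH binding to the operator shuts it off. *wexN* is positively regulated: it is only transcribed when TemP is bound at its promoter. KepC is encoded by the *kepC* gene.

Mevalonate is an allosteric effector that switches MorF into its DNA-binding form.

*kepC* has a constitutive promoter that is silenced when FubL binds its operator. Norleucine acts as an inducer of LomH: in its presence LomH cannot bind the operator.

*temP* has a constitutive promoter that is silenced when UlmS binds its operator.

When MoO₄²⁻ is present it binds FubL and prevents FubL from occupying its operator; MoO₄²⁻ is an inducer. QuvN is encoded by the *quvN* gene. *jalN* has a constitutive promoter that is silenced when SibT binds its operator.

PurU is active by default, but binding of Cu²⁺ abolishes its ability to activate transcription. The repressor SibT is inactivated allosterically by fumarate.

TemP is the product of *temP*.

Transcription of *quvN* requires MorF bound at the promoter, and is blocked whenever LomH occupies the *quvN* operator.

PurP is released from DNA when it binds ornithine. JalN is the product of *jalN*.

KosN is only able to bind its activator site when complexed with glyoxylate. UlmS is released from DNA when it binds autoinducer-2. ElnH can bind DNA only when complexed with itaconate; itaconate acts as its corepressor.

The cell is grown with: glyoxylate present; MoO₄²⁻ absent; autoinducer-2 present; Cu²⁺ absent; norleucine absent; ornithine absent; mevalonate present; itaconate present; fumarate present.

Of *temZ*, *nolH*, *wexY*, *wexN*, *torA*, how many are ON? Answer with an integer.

Fumarate is present, so SibT is inactive.
With no repressor bound, *jalN* is transcribed.
So JalN is produced and active.
Cu²⁺ is absent, so PurU is active.
With repressor JalN bound, *temZ* is not transcribed.
→ *temZ* is OFF.
Ornithine is absent, so PurP is active.
With repressor PurP bound, *nolH* is not transcribed.
→ *nolH* is OFF.
Glyoxylate is present, so KosN is active.
Itaconate is present, so ElnH is active.
With repressor ElnH bound, *wexY* is not transcribed.
→ *wexY* is OFF.
Autoinducer-2 is present, so UlmS is inactive.
With no repressor bound, *temP* is transcribed.
So TemP is produced and active.
No repressor is bound and TemP is active, so *wexN* is transcribed.
→ *wexN* is ON.
MoO₄²⁻ is absent, so FubL is active.
With repressor FubL bound, *kepC* is not transcribed.
So KepC is not produced.
Mevalonate is present, so MorF is active.
Norleucine is absent, so LomH is active.
With repressor LomH bound, *quvN* is not transcribed.
So QuvN is not produced.
Required activator KepC is absent, so *torA* is not transcribed.
→ *torA* is OFF.
1 of the 5 genes is transcribed.

1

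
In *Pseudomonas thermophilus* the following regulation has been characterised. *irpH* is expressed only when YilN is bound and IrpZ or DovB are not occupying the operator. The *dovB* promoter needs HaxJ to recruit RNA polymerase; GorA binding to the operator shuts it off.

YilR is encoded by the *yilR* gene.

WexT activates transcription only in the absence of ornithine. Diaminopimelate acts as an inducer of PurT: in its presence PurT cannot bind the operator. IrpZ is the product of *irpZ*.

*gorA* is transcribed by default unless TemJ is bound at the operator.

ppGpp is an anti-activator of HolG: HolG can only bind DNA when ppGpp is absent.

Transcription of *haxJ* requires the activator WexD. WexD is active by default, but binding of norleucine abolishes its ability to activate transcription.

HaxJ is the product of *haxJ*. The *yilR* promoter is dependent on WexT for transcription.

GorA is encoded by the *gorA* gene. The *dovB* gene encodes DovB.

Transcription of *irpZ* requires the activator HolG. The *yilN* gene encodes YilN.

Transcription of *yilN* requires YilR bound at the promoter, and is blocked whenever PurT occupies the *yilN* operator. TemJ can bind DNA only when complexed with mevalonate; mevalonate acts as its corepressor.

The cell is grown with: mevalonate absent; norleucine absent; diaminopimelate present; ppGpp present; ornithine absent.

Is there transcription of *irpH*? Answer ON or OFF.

ON

Diaminopimelate is present, so PurT is inactive.
Ornithine is absent, so WexT is active.
No repressor is bound and WexT is active, so *yilR* is transcribed.
So YilR is produced and active.
No repressor is bound and YilR is active, so *yilN* is transcribed.
So YilN is produced and active.
ppGpp is present, so HolG is inactive.
Required activator HolG is absent, so *irpZ* is not transcribed.
So IrpZ is not produced.
Mevalonate is absent, so TemJ is inactive.
With no repressor bound, *gorA* is transcribed.
So GorA is produced and active.
Norleucine is absent, so WexD is active.
No repressor is bound and WexD is active, so *haxJ* is transcribed.
So HaxJ is produced and active.
With repressor GorA bound, *dovB* is not transcribed.
So DovB is not produced.
No repressor is bound and YilN is active, so *irpH* is transcribed.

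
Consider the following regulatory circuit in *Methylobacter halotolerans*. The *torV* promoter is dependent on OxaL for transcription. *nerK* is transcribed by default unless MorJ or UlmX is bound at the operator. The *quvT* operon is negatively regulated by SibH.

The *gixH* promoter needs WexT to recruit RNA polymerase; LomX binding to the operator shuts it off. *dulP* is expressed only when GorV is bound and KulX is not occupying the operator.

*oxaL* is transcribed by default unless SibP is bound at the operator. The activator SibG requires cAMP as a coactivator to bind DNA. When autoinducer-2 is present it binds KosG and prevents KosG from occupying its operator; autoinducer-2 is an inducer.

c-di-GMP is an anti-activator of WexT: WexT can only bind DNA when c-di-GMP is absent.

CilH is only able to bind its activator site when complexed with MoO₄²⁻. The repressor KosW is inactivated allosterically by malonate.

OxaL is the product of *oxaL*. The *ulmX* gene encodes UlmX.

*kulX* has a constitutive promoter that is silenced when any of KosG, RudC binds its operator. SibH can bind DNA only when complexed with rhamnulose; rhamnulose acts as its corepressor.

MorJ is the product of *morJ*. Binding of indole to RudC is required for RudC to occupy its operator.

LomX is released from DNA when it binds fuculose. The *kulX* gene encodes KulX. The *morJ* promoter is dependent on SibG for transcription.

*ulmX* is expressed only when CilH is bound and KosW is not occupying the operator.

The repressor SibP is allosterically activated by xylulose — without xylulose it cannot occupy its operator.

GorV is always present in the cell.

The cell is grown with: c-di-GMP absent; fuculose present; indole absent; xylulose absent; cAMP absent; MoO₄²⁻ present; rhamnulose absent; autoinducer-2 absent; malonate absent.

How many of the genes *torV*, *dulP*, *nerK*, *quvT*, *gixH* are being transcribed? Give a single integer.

5

Xylulose is absent, so SibP is inactive.
With no repressor bound, *oxaL* is transcribed.
So OxaL is produced and active.
No repressor is bound and OxaL is active, so *torV* is transcribed.
→ *torV* is ON.
GorV is produced constitutively and is active.
Autoinducer-2 is absent, so KosG is active.
Indole is absent, so RudC is inactive.
With repressor KosG bound, *kulX* is not transcribed.
So KulX is not produced.
No repressor is bound and GorV is active, so *dulP* is transcribed.
→ *dulP* is ON.
cAMP is absent, so SibG is inactive.
Required activator SibG is absent, so *morJ* is not transcribed.
So MorJ is not produced.
Malonate is absent, so KosW is active.
MoO₄²⁻ is present, so CilH is active.
With repressor KosW bound, *ulmX* is not transcribed.
So UlmX is not produced.
With no repressor bound, *nerK* is transcribed.
→ *nerK* is ON.
Rhamnulose is absent, so SibH is inactive.
With no repressor bound, *quvT* is transcribed.
→ *quvT* is ON.
Fuculose is present, so LomX is inactive.
c-di-GMP is absent, so WexT is active.
No repressor is bound and WexT is active, so *gixH* is transcribed.
→ *gixH* is ON.
5 of the 5 genes are transcribed.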